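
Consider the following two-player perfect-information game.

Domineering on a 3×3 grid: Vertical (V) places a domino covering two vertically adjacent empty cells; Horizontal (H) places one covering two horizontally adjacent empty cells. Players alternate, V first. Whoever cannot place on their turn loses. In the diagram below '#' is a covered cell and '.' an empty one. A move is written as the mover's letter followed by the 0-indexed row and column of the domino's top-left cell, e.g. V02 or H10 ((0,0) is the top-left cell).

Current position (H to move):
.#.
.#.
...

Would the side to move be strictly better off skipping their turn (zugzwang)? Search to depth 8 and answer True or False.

[.#./.#./...] H move#1: H20:-1/.#./.#./##.*, H21:-1/.#./.#./.##
[.#./.#./##.] V move#2: V00:+1/##./##./##.*, V02:+1/.##/.##/##., V12:+1/.#./.##/###
[##./##./##.] end (terminal -1, H#3); searched .#./.#./... to 8
pass branch (V moves first from the same position):
  | [.#./.#./...] V move#1: V00:+1/##./##./...*, V02:+1/.##/.##/..., V10:+1/.#./##./#.., V12:+1/.#./.##/..#
  | [##./##./...] H move#2: H20:-1/##./##./##.*, H21:-1/##./##./.##
  | [##./##./##.] V move#3: V02:+1/###/###/##.*, V12:+1/##./###/###
  | [###/###/##.] end (terminal -1, H#4); searched .#./.#./... to 8
H moving scores -1; H passing scores -1

zugzwang(.#./.#./..., H) = False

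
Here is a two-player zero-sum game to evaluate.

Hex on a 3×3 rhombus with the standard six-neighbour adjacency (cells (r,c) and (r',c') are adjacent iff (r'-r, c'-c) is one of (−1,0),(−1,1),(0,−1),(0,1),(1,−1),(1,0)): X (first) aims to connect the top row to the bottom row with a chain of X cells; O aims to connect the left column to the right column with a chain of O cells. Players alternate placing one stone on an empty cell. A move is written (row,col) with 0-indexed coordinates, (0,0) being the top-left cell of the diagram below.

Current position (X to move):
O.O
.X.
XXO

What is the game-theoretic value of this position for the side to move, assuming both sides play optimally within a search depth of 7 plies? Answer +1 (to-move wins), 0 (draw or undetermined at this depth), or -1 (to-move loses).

ply 1, X at O.O/.X./XXO | (0,1)=+1→OXO/.X./XXO*; (1,0)=-1→O.O/XX./XXO; (1,2)=-1→O.O/.XX/XXO
ply 2: OXO/.X./XXO is terminal -1 (O); from O.O/.X./XXO depth 7

value(O.O/.X./XXO, X) = +1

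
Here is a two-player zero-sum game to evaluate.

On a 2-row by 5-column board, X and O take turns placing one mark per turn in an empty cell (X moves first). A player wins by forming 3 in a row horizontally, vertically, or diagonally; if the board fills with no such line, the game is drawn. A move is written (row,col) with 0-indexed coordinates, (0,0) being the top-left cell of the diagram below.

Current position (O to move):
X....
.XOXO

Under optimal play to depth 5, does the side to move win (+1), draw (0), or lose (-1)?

p1 O@[X..../.XOXO]: (0,1)[XO.../.XOXO]+0* (0,2)[X.O../.XOXO]+0 (0,3)[X..O./.XOXO]+0 (0,4)[X...O/.XOXO]+0 (1,0)[X..../OXOXO]+0
p2 X@[XO.../.XOXO]: (0,2)[XOX../.XOXO]+0* (0,3)[XO.X./.XOXO]+0 (0,4)[XO..X/.XOXO]+0 (1,0)[XO.../XXOXO]+0
p3 O@[XOX../.XOXO]: (0,3)[XOXO./.XOXO]+0* (0,4)[XOX.O/.XOXO]+0 (1,0)[XOX../OXOXO]+0
p4 X@[XOXO./.XOXO]: (0,4)[XOXOX/.XOXO]+0* (1,0)[XOXO./XXOXO]+0
p5 O@[XOXOX/.XOXO]: (1,0)[XOXOX/OXOXO]+0*
p6 X@[XOXOX/OXOXO] terminal +0; root [X..../.XOXO] d5

value(X..../.XOXO, O) = 0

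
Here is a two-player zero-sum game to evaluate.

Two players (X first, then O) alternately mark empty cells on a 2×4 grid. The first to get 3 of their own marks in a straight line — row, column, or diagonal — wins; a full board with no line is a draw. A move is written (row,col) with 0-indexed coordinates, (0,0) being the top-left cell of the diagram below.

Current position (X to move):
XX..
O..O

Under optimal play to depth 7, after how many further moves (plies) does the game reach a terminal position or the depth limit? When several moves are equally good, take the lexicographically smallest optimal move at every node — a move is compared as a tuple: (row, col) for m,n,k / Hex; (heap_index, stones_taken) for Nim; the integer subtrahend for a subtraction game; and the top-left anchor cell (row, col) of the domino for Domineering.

ply 1, X at XX../O..O | (0,2)=+1→XXX./O..O*; (0,3)=+0→XX.X/O..O; (1,1)=+0→XX../OX.O; (1,2)=+0→XX../O.XO
ply 2: XXX./O..O is terminal -1 (O); from XX../O..O depth 7

PV length from [XX../O..O]: 1 ply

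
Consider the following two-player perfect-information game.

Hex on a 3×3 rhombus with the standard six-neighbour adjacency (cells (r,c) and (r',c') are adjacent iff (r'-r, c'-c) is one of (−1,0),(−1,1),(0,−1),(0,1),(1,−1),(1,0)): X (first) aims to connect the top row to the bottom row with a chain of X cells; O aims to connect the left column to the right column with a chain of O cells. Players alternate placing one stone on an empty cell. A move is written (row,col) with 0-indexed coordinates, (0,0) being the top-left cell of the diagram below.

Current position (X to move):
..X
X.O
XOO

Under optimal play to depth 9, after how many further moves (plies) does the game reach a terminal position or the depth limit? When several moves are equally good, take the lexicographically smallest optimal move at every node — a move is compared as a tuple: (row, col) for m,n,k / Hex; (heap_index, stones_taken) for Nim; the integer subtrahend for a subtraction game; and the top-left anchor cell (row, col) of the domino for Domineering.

p1 X@[..X/X.O/XOO]: (0,0)[X.X/X.O/XOO]+1* (0,1)[.XX/X.O/XOO]+1 (1,1)[..X/XXO/XOO]+1
p2 O@[X.X/X.O/XOO] terminal -1; root [..X/X.O/XOO] d9

PV length from [..X/X.O/XOO]: 1 ply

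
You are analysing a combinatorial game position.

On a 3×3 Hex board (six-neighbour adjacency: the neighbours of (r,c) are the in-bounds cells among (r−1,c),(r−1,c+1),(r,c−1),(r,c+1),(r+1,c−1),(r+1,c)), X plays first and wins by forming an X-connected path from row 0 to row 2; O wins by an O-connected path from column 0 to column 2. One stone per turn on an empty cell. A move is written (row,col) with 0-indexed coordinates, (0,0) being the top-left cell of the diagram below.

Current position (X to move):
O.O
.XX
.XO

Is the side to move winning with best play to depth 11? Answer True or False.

X winning at [O.O/.XX/.XO]: True

[O.O/.XX/.XO] X move#1: (0,1):+1/OXO/.XX/.XO*, (1,0):-1/O.O/XXX/.XO, (2,0):-1/O.O/.XX/XXO
[OXO/.XX/.XO] end (terminal -1, O#2); searched O.O/.XX/.XO to 11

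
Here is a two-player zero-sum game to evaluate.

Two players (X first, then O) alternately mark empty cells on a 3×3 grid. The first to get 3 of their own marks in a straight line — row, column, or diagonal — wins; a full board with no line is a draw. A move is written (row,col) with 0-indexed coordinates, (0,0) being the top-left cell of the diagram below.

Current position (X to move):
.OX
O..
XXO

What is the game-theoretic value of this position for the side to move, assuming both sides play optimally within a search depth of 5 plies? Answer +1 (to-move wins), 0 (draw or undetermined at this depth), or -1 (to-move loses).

[.OX/O../XXO] X move#1: (0,0):+0/XOX/O../XXO, (1,1):+1/.OX/OX./XXO*, (1,2):+0/.OX/O.X/XXO
[.OX/OX./XXO] end (terminal -1, O#2); searched .OX/O../XXO to 5

value(.OX/O../XXO, X) = +1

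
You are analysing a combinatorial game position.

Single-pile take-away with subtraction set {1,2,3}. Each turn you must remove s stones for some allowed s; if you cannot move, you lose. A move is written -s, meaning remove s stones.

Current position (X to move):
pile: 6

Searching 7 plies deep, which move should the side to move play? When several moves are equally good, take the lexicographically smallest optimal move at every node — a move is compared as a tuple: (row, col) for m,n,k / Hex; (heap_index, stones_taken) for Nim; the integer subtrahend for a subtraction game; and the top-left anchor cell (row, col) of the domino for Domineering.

p1 X@[6]: -1[5]-1 -2[4]+1* -3[3]-1
p2 O@[4]: -1[3]-1* -2[2]-1 -3[1]-1
p3 X@[3]: -1[2]-1 -2[1]-1 -3[0]+1*
p4 O@[0] terminal -1; root [6] d7

X's best at [6]: -2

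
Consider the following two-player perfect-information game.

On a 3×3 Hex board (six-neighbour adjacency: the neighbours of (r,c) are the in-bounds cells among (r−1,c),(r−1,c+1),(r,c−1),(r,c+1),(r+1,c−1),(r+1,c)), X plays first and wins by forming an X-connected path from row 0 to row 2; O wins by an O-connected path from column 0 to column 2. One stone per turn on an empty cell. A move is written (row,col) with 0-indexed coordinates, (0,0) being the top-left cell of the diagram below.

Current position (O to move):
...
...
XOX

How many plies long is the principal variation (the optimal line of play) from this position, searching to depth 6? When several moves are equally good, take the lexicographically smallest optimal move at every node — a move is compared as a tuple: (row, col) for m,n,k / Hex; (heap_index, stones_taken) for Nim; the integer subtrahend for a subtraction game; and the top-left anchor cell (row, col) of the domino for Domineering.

PV length from [.../.../XOX]: 4 plies

ply 1, O at .../.../XOX | (0,0)=-1→O../.../XOX*; (0,1)=-1→.O./.../XOX; (0,2)=-1→..O/.../XOX; (1,0)=-1→.../O../XOX; (1,1)=-1→.../.O./XOX; (1,2)=-1→.../..O/XOX
ply 2, X at O../.../XOX | (0,1)=+1→OX./.../XOX*; (0,2)=+1→O.X/.../XOX; (1,0)=+1→O../X../XOX; (1,1)=+1→O../.X./XOX; (1,2)=+1→O../..X/XOX
ply 3, O at OX./.../XOX | (0,2)=-1→OXO/.../XOX*; (1,0)=-1→OX./O../XOX; (1,1)=-1→OX./.O./XOX; (1,2)=-1→OX./..O/XOX
ply 4, X at OXO/.../XOX | (1,0)=+1→OXO/X../XOX*; (1,1)=+1→OXO/.X./XOX; (1,2)=+1→OXO/..X/XOX
ply 5: OXO/X../XOX is terminal -1 (O); from .../.../XOX depth 6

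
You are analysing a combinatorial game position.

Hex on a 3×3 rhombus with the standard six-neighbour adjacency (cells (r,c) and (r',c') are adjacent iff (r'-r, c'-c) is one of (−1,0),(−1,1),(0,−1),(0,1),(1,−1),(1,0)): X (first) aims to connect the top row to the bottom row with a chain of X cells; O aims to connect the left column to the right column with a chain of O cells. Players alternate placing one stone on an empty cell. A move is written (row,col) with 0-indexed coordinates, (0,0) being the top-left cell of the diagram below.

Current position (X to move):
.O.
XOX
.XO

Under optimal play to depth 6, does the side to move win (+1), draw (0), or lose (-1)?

value(.O./XOX/.XO, X) = +1

p1 X@[.O./XOX/.XO]: (0,0)[XO./XOX/.XO]+1* (0,2)[.OX/XOX/.XO]+1 (2,0)[.O./XOX/XXO]+1
p2 O@[XO./XOX/.XO]: (0,2)[XOO/XOX/.XO]-1* (2,0)[XO./XOX/OXO]-1
p3 X@[XOO/XOX/.XO]: (2,0)[XOO/XOX/XXO]+1*
p4 O@[XOO/XOX/XXO] terminal -1; root [.O./XOX/.XO] d6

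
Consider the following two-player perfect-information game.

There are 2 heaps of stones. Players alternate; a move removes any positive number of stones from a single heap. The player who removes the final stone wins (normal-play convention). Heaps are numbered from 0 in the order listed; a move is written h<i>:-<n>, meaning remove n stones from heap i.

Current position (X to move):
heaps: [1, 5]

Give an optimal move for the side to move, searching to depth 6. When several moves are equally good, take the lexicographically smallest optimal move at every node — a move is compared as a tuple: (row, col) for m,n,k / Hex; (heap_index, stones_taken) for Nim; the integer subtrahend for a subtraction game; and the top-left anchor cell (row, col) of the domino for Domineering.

ply 1, X at (1,5) | h0:-1=-1→(0,5); h1:-1=-1→(1,4); h1:-2=-1→(1,3); h1:-3=-1→(1,2); h1:-4=+1→(1,1)*; h1:-5=-1→(1,0)
ply 2, O at (1,1) | h0:-1=-1→(0,1)*; h1:-1=-1→(1,0)
ply 3, X at (0,1) | h1:-1=+1→(0,0)*
ply 4: (0,0) is terminal -1 (O); from (1,5) depth 6

X's best at [(1,5)]: h1:-4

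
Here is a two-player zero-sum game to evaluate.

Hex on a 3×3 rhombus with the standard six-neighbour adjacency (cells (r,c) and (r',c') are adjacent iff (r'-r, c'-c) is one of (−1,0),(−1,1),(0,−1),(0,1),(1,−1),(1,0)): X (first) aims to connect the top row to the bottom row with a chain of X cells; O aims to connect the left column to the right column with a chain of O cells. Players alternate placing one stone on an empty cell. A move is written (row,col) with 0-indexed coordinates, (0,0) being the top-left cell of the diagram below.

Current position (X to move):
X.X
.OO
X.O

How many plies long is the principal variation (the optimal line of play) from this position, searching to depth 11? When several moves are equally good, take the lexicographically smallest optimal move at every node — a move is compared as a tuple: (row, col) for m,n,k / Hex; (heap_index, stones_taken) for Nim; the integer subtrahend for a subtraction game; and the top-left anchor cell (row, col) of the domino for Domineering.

p1 X@[X.X/.OO/X.O]: (0,1)[XXX/.OO/X.O]-1 (1,0)[X.X/XOO/X.O]+1* (2,1)[X.X/.OO/XXO]-1
p2 O@[X.X/XOO/X.O] terminal -1; root [X.X/.OO/X.O] d11

PV length from [X.X/.OO/X.O]: 1 ply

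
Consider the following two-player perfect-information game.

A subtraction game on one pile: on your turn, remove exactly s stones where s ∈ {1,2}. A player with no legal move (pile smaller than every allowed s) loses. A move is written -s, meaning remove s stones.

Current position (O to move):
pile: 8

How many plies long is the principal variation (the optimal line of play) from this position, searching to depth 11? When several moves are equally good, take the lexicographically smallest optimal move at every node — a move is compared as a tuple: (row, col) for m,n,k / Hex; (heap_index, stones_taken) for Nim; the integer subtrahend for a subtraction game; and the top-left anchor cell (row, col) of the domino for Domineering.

PV length from [8]: 5 plies

p1 O@[8]: -1[7]-1 -2[6]+1*
p2 X@[6]: -1[5]-1* -2[4]-1
p3 O@[5]: -1[4]-1 -2[3]+1*
p4 X@[3]: -1[2]-1* -2[1]-1
p5 O@[2]: -1[1]-1 -2[0]+1*
p6 X@[0] terminal -1; root [8] d11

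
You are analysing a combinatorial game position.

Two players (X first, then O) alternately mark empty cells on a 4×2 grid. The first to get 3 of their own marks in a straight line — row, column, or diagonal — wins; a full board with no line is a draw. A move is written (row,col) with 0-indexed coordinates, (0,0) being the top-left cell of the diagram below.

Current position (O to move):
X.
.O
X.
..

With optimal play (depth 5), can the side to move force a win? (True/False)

O winning at [X./.O/X./..]: False

[X./.O/X./..] O move#1: (0,1):-1/XO/.O/X./.., (1,0):+0/X./OO/X./..*, (2,1):-1/X./.O/XO/.., (3,0):-1/X./.O/X./O., (3,1):-1/X./.O/X./.O
[X./OO/X./..] X move#2: (0,1):+0/XX/OO/X./..*, (2,1):+0/X./OO/XX/.., (3,0):-1/X./OO/X./X., (3,1):+0/X./OO/X./.X
[XX/OO/X./..] O move#3: (2,1):+0/XX/OO/XO/..*, (3,0):+0/XX/OO/X./O., (3,1):+0/XX/OO/X./.O
[XX/OO/XO/..] X move#4: (3,0):-1/XX/OO/XO/X., (3,1):+0/XX/OO/XO/.X*
[XX/OO/XO/.X] O move#5: (3,0):+0/XX/OO/XO/OX*
[XX/OO/XO/OX] end (terminal +0, X#6); searched X./.O/X./.. to 5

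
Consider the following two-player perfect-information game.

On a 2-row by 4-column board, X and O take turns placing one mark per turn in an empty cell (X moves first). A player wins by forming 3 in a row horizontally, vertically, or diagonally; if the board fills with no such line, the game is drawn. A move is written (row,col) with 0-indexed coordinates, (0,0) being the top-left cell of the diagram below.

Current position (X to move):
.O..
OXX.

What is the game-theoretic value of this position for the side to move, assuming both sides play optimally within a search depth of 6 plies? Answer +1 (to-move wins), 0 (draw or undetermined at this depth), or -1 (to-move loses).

[.O../OXX.] X move#1: (0,0):+0/XO../OXX., (0,2):+0/.OX./OXX., (0,3):+0/.O.X/OXX., (1,3):+1/.O../OXXX*
[.O../OXXX] end (terminal -1, O#2); searched .O../OXX. to 6

value(.O../OXX., X) = +1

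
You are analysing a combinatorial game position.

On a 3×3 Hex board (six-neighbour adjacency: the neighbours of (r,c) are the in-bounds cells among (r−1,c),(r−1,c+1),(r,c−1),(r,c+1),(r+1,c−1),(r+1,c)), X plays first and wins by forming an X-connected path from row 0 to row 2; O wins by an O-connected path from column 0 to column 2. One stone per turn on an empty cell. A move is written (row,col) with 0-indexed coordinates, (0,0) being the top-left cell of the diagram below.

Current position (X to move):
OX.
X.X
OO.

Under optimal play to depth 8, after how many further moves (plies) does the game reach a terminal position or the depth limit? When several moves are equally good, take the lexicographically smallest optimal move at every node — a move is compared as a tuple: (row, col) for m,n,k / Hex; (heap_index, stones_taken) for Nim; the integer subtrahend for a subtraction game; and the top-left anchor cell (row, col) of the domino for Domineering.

PV length from [OX./X.X/OO.]: 3 plies

[OX./X.X/OO.] X move#1: (0,2):-1/OXX/X.X/OO., (1,1):-1/OX./XXX/OO., (2,2):+1/OX./X.X/OOX*
[OX./X.X/OOX] O move#2: (0,2):-1/OXO/X.X/OOX*, (1,1):-1/OX./XOX/OOX
[OXO/X.X/OOX] X move#3: (1,1):+1/OXO/XXX/OOX*
[OXO/XXX/OOX] end (terminal -1, O#4); searched OX./X.X/OO. to 8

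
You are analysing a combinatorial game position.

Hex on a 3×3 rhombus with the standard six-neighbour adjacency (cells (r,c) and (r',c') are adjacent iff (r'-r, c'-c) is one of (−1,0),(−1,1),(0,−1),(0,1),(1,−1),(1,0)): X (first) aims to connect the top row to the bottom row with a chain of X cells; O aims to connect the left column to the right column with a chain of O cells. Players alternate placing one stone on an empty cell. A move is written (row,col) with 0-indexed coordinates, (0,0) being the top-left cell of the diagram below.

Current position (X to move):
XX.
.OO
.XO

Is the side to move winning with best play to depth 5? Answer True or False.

X winning at [XX./.OO/.XO]: False

ply 1, X at XX./.OO/.XO | (0,2)=-1→XXX/.OO/.XO*; (1,0)=-1→XX./XOO/.XO; (2,0)=-1→XX./.OO/XXO
ply 2, O at XXX/.OO/.XO | (1,0)=+1→XXX/OOO/.XO*; (2,0)=+1→XXX/.OO/OXO
ply 3: XXX/OOO/.XO is terminal -1 (X); from XX./.OO/.XO depth 5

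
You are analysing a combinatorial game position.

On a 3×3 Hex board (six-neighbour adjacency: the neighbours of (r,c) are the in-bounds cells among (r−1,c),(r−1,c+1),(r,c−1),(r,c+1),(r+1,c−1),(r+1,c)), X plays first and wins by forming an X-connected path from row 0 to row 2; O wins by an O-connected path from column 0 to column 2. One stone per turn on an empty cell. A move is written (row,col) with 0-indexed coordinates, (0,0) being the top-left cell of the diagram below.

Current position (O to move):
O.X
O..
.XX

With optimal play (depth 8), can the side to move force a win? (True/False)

O winning at [O.X/O../.XX]: False

p1 O@[O.X/O../.XX]: (0,1)[OOX/O../.XX]-1* (1,1)[O.X/OO./.XX]-1 (1,2)[O.X/O.O/.XX]-1 (2,0)[O.X/O../OXX]-1
p2 X@[OOX/O../.XX]: (1,1)[OOX/OX./.XX]+1* (1,2)[OOX/O.X/.XX]+1 (2,0)[OOX/O../XXX]+1
p3 O@[OOX/OX./.XX] terminal -1; root [O.X/O../.XX] d8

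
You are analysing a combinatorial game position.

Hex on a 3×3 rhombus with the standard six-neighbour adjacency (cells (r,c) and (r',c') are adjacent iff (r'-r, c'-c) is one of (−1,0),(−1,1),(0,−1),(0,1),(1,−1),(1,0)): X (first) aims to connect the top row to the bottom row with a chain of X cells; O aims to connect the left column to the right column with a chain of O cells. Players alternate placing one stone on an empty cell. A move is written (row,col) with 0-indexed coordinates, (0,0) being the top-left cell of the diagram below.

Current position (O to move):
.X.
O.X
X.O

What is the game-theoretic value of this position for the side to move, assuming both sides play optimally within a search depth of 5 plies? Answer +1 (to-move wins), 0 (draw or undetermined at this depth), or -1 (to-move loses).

p1 O@[.X./O.X/X.O]: (0,0)[OX./O.X/X.O]-1 (0,2)[.XO/O.X/X.O]-1 (1,1)[.X./OOX/X.O]+1* (2,1)[.X./O.X/XOO]-1
p2 X@[.X./OOX/X.O]: (0,0)[XX./OOX/X.O]-1* (0,2)[.XX/OOX/X.O]-1 (2,1)[.X./OOX/XXO]-1
p3 O@[XX./OOX/X.O]: (0,2)[XXO/OOX/X.O]+1* (2,1)[XX./OOX/XOO]+1
p4 X@[XXO/OOX/X.O] terminal -1; root [.X./O.X/X.O] d5

value(.X./O.X/X.O, O) = +1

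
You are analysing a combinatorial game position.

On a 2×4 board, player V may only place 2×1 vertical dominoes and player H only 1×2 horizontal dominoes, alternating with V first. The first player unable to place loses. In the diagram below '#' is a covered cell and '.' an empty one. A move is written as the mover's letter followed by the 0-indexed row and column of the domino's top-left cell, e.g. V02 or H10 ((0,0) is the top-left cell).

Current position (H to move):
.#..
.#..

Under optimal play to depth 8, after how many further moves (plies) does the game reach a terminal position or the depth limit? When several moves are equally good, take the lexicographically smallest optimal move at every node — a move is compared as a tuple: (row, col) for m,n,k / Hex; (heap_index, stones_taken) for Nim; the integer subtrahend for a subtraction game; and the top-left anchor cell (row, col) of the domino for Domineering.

p1 H@[.#../.#..]: H02[.###/.#..]+1* H12[.#../.###]+1
p2 V@[.###/.#..]: V00[####/##..]-1*
p3 H@[####/##..]: H12[####/####]+1*
p4 V@[####/####] terminal -1; root [.#../.#..] d8

PV length from [.#../.#..]: 3 plies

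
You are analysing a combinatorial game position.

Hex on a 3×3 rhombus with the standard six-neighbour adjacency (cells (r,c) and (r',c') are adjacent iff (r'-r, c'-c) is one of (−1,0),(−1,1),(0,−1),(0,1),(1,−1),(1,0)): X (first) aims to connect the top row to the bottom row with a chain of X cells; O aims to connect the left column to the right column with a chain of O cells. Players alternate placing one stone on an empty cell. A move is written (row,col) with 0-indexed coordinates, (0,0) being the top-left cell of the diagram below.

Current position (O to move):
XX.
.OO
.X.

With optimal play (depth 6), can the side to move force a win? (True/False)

O winning at [XX./.OO/.X.]: True

p1 O@[XX./.OO/.X.]: (0,2)[XXO/.OO/.X.]+1* (1,0)[XX./OOO/.X.]+1 (2,0)[XX./.OO/OX.]+1 (2,2)[XX./.OO/.XO]+1
p2 X@[XXO/.OO/.X.]: (1,0)[XXO/XOO/.X.]-1* (2,0)[XXO/.OO/XX.]-1 (2,2)[XXO/.OO/.XX]-1
p3 O@[XXO/XOO/.X.]: (2,0)[XXO/XOO/OX.]+1* (2,2)[XXO/XOO/.XO]-1
p4 X@[XXO/XOO/OX.] terminal -1; root [XX./.OO/.X.] d6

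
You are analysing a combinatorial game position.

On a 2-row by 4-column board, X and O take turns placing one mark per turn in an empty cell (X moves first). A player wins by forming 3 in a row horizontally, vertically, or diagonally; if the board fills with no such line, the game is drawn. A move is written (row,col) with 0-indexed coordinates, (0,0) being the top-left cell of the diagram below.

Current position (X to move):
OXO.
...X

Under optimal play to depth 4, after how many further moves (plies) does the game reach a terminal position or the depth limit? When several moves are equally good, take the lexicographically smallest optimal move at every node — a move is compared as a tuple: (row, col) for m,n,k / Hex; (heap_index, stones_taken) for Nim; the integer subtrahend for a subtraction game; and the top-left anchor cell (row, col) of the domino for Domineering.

PV length from [OXO./...X]: 4 plies

p1 X@[OXO./...X]: (0,3)[OXOX/...X]+0* (1,0)[OXO./X..X]+0 (1,1)[OXO./.X.X]+0 (1,2)[OXO./..XX]+0
p2 O@[OXOX/...X]: (1,0)[OXOX/O..X]+0* (1,1)[OXOX/.O.X]+0 (1,2)[OXOX/..OX]+0
p3 X@[OXOX/O..X]: (1,1)[OXOX/OX.X]+0* (1,2)[OXOX/O.XX]+0
p4 O@[OXOX/OX.X]: (1,2)[OXOX/OXOX]+0*
p5 X@[OXOX/OXOX] terminal +0; root [OXO./...X] d4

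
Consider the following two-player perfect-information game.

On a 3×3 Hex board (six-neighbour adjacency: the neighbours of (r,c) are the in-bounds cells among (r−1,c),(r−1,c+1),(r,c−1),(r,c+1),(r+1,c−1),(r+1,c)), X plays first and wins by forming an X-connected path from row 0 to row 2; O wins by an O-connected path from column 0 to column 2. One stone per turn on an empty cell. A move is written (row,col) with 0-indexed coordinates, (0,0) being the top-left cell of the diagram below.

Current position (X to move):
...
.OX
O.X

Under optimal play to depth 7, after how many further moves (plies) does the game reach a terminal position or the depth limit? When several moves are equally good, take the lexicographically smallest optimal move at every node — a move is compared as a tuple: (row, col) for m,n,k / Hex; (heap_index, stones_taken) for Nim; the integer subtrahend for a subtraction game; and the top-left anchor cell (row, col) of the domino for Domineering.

ply 1, X at .../.OX/O.X | (0,0)=-1→X../.OX/O.X; (0,1)=-1→.X./.OX/O.X; (0,2)=+1→..X/.OX/O.X*; (1,0)=-1→.../XOX/O.X; (2,1)=-1→.../.OX/OXX
ply 2: ..X/.OX/O.X is terminal -1 (O); from .../.OX/O.X depth 7

PV length from [.../.OX/O.X]: 1 ply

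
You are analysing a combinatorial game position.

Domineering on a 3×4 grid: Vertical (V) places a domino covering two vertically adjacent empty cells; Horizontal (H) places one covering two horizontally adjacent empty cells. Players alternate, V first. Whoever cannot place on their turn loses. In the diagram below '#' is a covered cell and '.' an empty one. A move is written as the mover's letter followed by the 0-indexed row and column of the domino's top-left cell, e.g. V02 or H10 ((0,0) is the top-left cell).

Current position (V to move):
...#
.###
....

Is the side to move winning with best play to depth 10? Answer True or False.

V winning at [...#/.###/....]: False

ply 1, V at ...#/.###/.... | V00=-1→#..#/####/....*; V10=-1→...#/####/#...
ply 2, H at #..#/####/.... | H01=+1→####/####/....*; H20=+1→#..#/####/##..; H21=+1→#..#/####/.##.; H22=+1→#..#/####/..##
ply 3: ####/####/.... is terminal -1 (V); from ...#/.###/.... depth 10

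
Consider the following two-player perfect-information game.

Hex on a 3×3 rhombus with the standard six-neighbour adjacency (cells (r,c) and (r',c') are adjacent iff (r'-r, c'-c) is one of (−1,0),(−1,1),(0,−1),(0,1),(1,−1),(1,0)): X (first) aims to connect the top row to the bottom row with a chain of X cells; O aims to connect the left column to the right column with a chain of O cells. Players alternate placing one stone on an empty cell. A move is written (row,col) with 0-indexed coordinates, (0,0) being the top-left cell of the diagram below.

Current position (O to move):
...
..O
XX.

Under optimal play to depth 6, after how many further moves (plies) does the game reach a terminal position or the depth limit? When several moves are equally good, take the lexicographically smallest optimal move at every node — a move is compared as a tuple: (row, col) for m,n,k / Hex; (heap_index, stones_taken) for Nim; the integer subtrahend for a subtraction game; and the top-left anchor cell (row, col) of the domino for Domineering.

ply 1, O at .../..O/XX. | (0,0)=-1→O../..O/XX.; (0,1)=+1→.O./..O/XX.*; (0,2)=-1→..O/..O/XX.; (1,0)=-1→.../O.O/XX.; (1,1)=-1→.../.OO/XX.; (2,2)=-1→.../..O/XXO
ply 2, X at .O./..O/XX. | (0,0)=-1→XO./..O/XX.*; (0,2)=-1→.OX/..O/XX.; (1,0)=-1→.O./X.O/XX.; (1,1)=-1→.O./.XO/XX.; (2,2)=-1→.O./..O/XXX
ply 3, O at XO./..O/XX. | (0,2)=-1→XOO/..O/XX.; (1,0)=+1→XO./O.O/XX.*; (1,1)=-1→XO./.OO/XX.; (2,2)=-1→XO./..O/XXO
ply 4, X at XO./O.O/XX. | (0,2)=-1→XOX/O.O/XX.*; (1,1)=-1→XO./OXO/XX.; (2,2)=-1→XO./O.O/XXX
ply 5, O at XOX/O.O/XX. | (1,1)=+1→XOX/OOO/XX.*; (2,2)=-1→XOX/O.O/XXO
ply 6: XOX/OOO/XX. is terminal -1 (X); from .../..O/XX. depth 6

PV length from [.../..O/XX.]: 5 plies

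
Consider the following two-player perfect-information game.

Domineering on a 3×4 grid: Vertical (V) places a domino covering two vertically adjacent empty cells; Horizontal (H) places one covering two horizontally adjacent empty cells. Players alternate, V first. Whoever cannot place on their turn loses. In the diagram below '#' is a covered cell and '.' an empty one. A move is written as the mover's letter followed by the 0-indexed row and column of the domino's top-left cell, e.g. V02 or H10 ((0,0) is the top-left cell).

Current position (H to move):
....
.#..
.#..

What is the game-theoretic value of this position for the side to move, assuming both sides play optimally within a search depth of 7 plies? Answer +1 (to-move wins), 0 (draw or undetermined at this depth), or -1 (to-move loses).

value(..../.#../.#.., H) = +1

ply 1, H at ..../.#../.#.. | H00=-1→##../.#../.#..; H01=-1→.##./.#../.#..; H02=-1→..##/.#../.#..; H12=+1→..../.###/.#..*; H22=-1→..../.#../.###
ply 2, V at ..../.###/.#.. | V00=-1→#.../####/.#..*; V10=-1→..../####/##..
ply 3, H at #.../####/.#.. | H01=+1→###./####/.#..*; H02=+1→#.##/####/.#..; H22=+1→#.../####/.###
ply 4: ###./####/.#.. is terminal -1 (V); from ..../.#../.#.. depth 7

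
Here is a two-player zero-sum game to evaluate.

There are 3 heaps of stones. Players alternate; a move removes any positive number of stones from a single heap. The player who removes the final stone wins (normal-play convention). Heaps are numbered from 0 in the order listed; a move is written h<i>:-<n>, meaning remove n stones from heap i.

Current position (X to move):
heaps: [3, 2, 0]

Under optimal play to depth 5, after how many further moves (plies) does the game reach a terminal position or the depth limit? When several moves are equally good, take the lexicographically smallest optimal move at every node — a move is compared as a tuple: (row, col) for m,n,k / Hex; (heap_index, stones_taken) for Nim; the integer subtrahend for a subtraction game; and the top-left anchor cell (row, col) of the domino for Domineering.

p1 X@[(3,2,0)]: h0:-1[(2,2,0)]+1* h0:-2[(1,2,0)]-1 h0:-3[(0,2,0)]-1 h1:-1[(3,1,0)]-1 h1:-2[(3,0,0)]-1
p2 O@[(2,2,0)]: h0:-1[(1,2,0)]-1* h0:-2[(0,2,0)]-1 h1:-1[(2,1,0)]-1 h1:-2[(2,0,0)]-1
p3 X@[(1,2,0)]: h0:-1[(0,2,0)]-1 h1:-1[(1,1,0)]+1* h1:-2[(1,0,0)]-1
p4 O@[(1,1,0)]: h0:-1[(0,1,0)]-1* h1:-1[(1,0,0)]-1
p5 X@[(0,1,0)]: h1:-1[(0,0,0)]+1*
p6 O@[(0,0,0)] terminal -1; root [(3,2,0)] d5

PV length from [(3,2,0)]: 5 plies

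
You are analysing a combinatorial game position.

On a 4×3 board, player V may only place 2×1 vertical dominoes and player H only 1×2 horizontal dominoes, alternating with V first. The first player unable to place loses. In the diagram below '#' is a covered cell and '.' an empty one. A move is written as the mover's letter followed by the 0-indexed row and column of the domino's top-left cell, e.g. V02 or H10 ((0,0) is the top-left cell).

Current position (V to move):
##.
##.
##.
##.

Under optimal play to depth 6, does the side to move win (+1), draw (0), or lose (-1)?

p1 V@[##./##./##./##.]: V02[###/###/##./##.]+1* V12[##./###/###/##.]+1 V22[##./##./###/###]+1
p2 H@[###/###/##./##.] terminal -1; root [##./##./##./##.] d6

value(##./##./##./##., V) = +1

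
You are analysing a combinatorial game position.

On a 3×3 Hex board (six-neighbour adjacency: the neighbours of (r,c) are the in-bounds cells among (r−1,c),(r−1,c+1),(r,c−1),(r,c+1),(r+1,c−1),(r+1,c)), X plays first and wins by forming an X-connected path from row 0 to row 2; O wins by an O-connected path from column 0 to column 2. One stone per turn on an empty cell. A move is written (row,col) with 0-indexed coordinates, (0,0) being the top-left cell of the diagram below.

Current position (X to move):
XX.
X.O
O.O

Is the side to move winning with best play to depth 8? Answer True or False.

ply 1, X at XX./X.O/O.O | (0,2)=-1→XXX/X.O/O.O*; (1,1)=-1→XX./XXO/O.O; (2,1)=-1→XX./X.O/OXO
ply 2, O at XXX/X.O/O.O | (1,1)=+1→XXX/XOO/O.O*; (2,1)=+1→XXX/X.O/OOO
ply 3: XXX/XOO/O.O is terminal -1 (X); from XX./X.O/O.O depth 8

X winning at [XX./X.O/O.O]: False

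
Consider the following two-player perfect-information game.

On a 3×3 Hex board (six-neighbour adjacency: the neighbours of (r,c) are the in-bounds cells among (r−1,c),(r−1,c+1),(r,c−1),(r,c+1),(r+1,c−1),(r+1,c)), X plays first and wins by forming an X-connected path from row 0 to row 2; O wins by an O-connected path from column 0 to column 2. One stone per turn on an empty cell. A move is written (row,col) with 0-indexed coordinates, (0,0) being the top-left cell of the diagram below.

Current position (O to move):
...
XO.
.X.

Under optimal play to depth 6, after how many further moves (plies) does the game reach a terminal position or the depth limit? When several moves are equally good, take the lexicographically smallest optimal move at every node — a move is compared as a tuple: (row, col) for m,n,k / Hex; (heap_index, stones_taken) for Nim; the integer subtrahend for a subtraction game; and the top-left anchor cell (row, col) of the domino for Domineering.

p1 O@[.../XO./.X.]: (0,0)[O../XO./.X.]+1* (0,1)[.O./XO./.X.]+1 (0,2)[..O/XO./.X.]-1 (1,2)[.../XOO/.X.]-1 (2,0)[.../XO./OX.]+1 (2,2)[.../XO./.XO]-1
p2 X@[O../XO./.X.]: (0,1)[OX./XO./.X.]-1* (0,2)[O.X/XO./.X.]-1 (1,2)[O../XOX/.X.]-1 (2,0)[O../XO./XX.]-1 (2,2)[O../XO./.XX]-1
p3 O@[OX./XO./.X.]: (0,2)[OXO/XO./.X.]-1 (1,2)[OX./XOO/.X.]-1 (2,0)[OX./XO./OX.]+1* (2,2)[OX./XO./.XO]-1
p4 X@[OX./XO./OX.]: (0,2)[OXX/XO./OX.]-1* (1,2)[OX./XOX/OX.]-1 (2,2)[OX./XO./OXX]-1
p5 O@[OXX/XO./OX.]: (1,2)[OXX/XOO/OX.]+1* (2,2)[OXX/XO./OXO]-1
p6 X@[OXX/XOO/OX.] terminal -1; root [.../XO./.X.] d6

PV length from [.../XO./.X.]: 5 plies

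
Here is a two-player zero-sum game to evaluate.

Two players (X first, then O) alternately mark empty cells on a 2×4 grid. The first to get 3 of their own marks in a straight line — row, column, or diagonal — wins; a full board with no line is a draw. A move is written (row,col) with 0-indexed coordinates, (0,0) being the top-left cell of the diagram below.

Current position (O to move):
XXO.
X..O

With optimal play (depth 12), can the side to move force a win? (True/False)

p1 O@[XXO./X..O]: (0,3)[XXOO/X..O]+0* (1,1)[XXO./XO.O]+0 (1,2)[XXO./X.OO]+0
p2 X@[XXOO/X..O]: (1,1)[XXOO/XX.O]+0* (1,2)[XXOO/X.XO]+0
p3 O@[XXOO/XX.O]: (1,2)[XXOO/XXOO]+0*
p4 X@[XXOO/XXOO] terminal +0; root [XXO./X..O] d12

O winning at [XXO./X..O]: False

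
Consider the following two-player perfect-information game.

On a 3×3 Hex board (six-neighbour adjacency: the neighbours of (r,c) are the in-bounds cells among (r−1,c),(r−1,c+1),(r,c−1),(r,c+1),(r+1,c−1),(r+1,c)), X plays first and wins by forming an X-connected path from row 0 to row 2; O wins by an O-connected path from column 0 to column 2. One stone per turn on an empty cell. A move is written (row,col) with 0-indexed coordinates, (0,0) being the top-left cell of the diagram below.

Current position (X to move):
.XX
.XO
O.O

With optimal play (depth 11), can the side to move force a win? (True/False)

X winning at [.XX/.XO/O.O]: True

p1 X@[.XX/.XO/O.O]: (0,0)[XXX/.XO/O.O]-1 (1,0)[.XX/XXO/O.O]-1 (2,1)[.XX/.XO/OXO]+1*
p2 O@[.XX/.XO/OXO] terminal -1; root [.XX/.XO/O.O] d11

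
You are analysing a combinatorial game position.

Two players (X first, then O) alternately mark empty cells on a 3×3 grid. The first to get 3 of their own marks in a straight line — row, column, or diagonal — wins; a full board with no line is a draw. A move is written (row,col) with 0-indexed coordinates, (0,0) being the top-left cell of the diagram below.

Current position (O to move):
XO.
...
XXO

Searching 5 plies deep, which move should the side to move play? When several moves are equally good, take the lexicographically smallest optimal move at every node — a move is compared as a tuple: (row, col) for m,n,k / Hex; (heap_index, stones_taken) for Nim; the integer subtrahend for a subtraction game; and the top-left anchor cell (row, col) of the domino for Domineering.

O's best at [XO./.../XXO]: (1,0)

[XO./.../XXO] O move#1: (0,2):-1/XOO/.../XXO, (1,0):+0/XO./O../XXO*, (1,1):-1/XO./.O./XXO, (1,2):-1/XO./..O/XXO
[XO./O../XXO] X move#2: (0,2):+0/XOX/O../XXO*, (1,1):+0/XO./OX./XXO, (1,2):+0/XO./O.X/XXO
[XOX/O../XXO] O move#3: (1,1):+0/XOX/OO./XXO*, (1,2):-1/XOX/O.O/XXO
[XOX/OO./XXO] X move#4: (1,2):+0/XOX/OOX/XXO*
[XOX/OOX/XXO] end (terminal +0, O#5); searched XO./.../XXO to 5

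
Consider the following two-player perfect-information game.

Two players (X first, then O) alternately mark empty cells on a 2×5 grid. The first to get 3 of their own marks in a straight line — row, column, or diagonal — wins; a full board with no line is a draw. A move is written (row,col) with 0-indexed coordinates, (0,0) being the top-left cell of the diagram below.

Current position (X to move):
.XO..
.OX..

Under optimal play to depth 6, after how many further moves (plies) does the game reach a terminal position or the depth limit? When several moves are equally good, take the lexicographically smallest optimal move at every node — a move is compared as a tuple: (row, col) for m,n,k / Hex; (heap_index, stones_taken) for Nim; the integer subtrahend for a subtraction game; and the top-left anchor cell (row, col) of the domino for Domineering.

PV length from [.XO../.OX..]: 6 plies

ply 1, X at .XO../.OX.. | (0,0)=+0→XXO../.OX..*; (0,3)=+0→.XOX./.OX..; (0,4)=+0→.XO.X/.OX..; (1,0)=+0→.XO../XOX..; (1,3)=+0→.XO../.OXX.; (1,4)=+0→.XO../.OX.X
ply 2, O at XXO../.OX.. | (0,3)=+0→XXOO./.OX..*; (0,4)=+0→XXO.O/.OX..; (1,0)=+0→XXO../OOX..; (1,3)=+0→XXO../.OXO.; (1,4)=+0→XXO../.OX.O
ply 3, X at XXOO./.OX.. | (0,4)=+0→XXOOX/.OX..*; (1,0)=-1→XXOO./XOX..; (1,3)=-1→XXOO./.OXX.; (1,4)=-1→XXOO./.OX.X
ply 4, O at XXOOX/.OX.. | (1,0)=+0→XXOOX/OOX..*; (1,3)=+0→XXOOX/.OXO.; (1,4)=+0→XXOOX/.OX.O
ply 5, X at XXOOX/OOX.. | (1,3)=+0→XXOOX/OOXX.*; (1,4)=+0→XXOOX/OOX.X
ply 6, O at XXOOX/OOXX. | (1,4)=+0→XXOOX/OOXXO*
ply 7: XXOOX/OOXXO is terminal +0 (X); from .XO../.OX.. depth 6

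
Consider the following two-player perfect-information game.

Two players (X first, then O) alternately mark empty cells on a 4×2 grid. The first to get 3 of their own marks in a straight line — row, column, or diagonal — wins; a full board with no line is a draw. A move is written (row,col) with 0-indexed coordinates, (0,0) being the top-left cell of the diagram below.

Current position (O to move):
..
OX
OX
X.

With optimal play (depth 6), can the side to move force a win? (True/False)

[../OX/OX/X.] O move#1: (0,0):+1/O./OX/OX/X.*, (0,1):-1/.O/OX/OX/X., (3,1):-1/../OX/OX/XO
[O./OX/OX/X.] end (terminal -1, X#2); searched ../OX/OX/X. to 6

O winning at [../OX/OX/X.]: True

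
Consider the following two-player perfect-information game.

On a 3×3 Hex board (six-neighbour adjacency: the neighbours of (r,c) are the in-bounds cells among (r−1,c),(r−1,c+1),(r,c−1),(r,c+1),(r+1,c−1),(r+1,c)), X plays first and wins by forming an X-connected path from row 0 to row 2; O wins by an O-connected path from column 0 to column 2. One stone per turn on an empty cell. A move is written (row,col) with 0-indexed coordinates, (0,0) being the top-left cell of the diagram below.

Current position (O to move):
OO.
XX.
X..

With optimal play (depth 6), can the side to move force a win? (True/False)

O winning at [OO./XX./X..]: True

ply 1, O at OO./XX./X.. | (0,2)=+1→OOO/XX./X..*; (1,2)=-1→OO./XXO/X..; (2,1)=-1→OO./XX./XO.; (2,2)=-1→OO./XX./X.O
ply 2: OOO/XX./X.. is terminal -1 (X); from OO./XX./X.. depth 6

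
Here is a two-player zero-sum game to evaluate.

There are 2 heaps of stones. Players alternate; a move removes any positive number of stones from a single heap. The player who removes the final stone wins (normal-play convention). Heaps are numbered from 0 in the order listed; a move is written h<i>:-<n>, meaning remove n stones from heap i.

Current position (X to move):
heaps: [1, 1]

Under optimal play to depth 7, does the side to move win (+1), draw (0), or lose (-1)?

value((1,1), X) = -1

[(1,1)] X move#1: h0:-1:-1/(0,1)*, h1:-1:-1/(1,0)
[(0,1)] O move#2: h1:-1:+1/(0,0)*
[(0,0)] end (terminal -1, X#3); searched (1,1) to 7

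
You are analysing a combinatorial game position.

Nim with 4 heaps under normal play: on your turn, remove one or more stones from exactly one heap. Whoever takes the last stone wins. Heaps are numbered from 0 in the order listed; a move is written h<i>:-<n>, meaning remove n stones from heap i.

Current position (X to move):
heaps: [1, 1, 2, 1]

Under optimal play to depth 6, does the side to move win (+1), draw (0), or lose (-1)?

ply 1, X at (1,1,2,1) | h0:-1=-1→(0,1,2,1); h1:-1=-1→(1,0,2,1); h2:-1=+1→(1,1,1,1)*; h2:-2=-1→(1,1,0,1); h3:-1=-1→(1,1,2,0)
ply 2, O at (1,1,1,1) | h0:-1=-1→(0,1,1,1)*; h1:-1=-1→(1,0,1,1); h2:-1=-1→(1,1,0,1); h3:-1=-1→(1,1,1,0)
ply 3, X at (0,1,1,1) | h1:-1=+1→(0,0,1,1)*; h2:-1=+1→(0,1,0,1); h3:-1=+1→(0,1,1,0)
ply 4, O at (0,0,1,1) | h2:-1=-1→(0,0,0,1)*; h3:-1=-1→(0,0,1,0)
ply 5, X at (0,0,0,1) | h3:-1=+1→(0,0,0,0)*
ply 6: (0,0,0,0) is terminal -1 (O); from (1,1,2,1) depth 6

value((1,1,2,1), X) = +1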